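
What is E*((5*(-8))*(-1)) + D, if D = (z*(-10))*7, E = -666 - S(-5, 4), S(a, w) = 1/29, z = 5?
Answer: -782750/29 ≈ -26991.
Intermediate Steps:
S(a, w) = 1/29
E = -19315/29 (E = -666 - 1*1/29 = -666 - 1/29 = -19315/29 ≈ -666.03)
D = -350 (D = (5*(-10))*7 = -50*7 = -350)
E*((5*(-8))*(-1)) + D = -19315*5*(-8)*(-1)/29 - 350 = -(-772600)*(-1)/29 - 350 = -19315/29*40 - 350 = -772600/29 - 350 = -782750/29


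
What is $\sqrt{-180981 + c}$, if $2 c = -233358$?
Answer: $22 i \sqrt{615} \approx 545.58 i$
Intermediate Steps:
$c = -116679$ ($c = \frac{1}{2} \left(-233358\right) = -116679$)
$\sqrt{-180981 + c} = \sqrt{-180981 - 116679} = \sqrt{-297660} = 22 i \sqrt{615}$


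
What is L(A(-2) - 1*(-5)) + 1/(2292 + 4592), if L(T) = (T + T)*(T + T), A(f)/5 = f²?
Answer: 17210001/6884 ≈ 2500.0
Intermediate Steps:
A(f) = 5*f²
L(T) = 4*T² (L(T) = (2*T)*(2*T) = 4*T²)
L(A(-2) - 1*(-5)) + 1/(2292 + 4592) = 4*(5*(-2)² - 1*(-5))² + 1/(2292 + 4592) = 4*(5*4 + 5)² + 1/6884 = 4*(20 + 5)² + 1/6884 = 4*25² + 1/6884 = 4*625 + 1/6884 = 2500 + 1/6884 = 17210001/6884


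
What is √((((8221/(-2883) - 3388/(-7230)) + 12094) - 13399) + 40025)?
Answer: √54026408942315/37355 ≈ 196.77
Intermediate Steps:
√((((8221/(-2883) - 3388/(-7230)) + 12094) - 13399) + 40025) = √((((8221*(-1/2883) - 3388*(-1/7230)) + 12094) - 13399) + 40025) = √((((-8221/2883 + 1694/3615) + 12094) - 13399) + 40025) = √(((-2759457/1158005 + 12094) - 13399) + 40025) = √((14002153013/1158005 - 13399) + 40025) = √(-1513955982/1158005 + 40025) = √(44835194143/1158005) = √54026408942315/37355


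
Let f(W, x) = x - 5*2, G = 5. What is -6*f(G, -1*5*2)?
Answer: 120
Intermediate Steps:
f(W, x) = -10 + x (f(W, x) = x - 10 = -10 + x)
-6*f(G, -1*5*2) = -6*(-10 - 1*5*2) = -6*(-10 - 5*2) = -6*(-10 - 10) = -6*(-20) = 120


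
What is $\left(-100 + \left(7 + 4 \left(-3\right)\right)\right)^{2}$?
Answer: $11025$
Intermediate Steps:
$\left(-100 + \left(7 + 4 \left(-3\right)\right)\right)^{2} = \left(-100 + \left(7 - 12\right)\right)^{2} = \left(-100 - 5\right)^{2} = \left(-105\right)^{2} = 11025$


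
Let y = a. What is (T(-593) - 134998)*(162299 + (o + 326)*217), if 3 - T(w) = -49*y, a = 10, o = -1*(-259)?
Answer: -38904764220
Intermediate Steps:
o = 259
y = 10
T(w) = 493 (T(w) = 3 - (-49)*10 = 3 - 1*(-490) = 3 + 490 = 493)
(T(-593) - 134998)*(162299 + (o + 326)*217) = (493 - 134998)*(162299 + (259 + 326)*217) = -134505*(162299 + 585*217) = -134505*(162299 + 126945) = -134505*289244 = -38904764220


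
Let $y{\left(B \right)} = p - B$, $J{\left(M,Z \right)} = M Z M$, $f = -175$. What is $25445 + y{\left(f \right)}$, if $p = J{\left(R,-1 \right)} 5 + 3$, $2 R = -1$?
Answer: $\frac{102487}{4} \approx 25622.0$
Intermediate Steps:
$R = - \frac{1}{2}$ ($R = \frac{1}{2} \left(-1\right) = - \frac{1}{2} \approx -0.5$)
$J{\left(M,Z \right)} = Z M^{2}$
$p = \frac{7}{4}$ ($p = - \left(- \frac{1}{2}\right)^{2} \cdot 5 + 3 = \left(-1\right) \frac{1}{4} \cdot 5 + 3 = \left(- \frac{1}{4}\right) 5 + 3 = - \frac{5}{4} + 3 = \frac{7}{4} \approx 1.75$)
$y{\left(B \right)} = \frac{7}{4} - B$
$25445 + y{\left(f \right)} = 25445 + \left(\frac{7}{4} - -175\right) = 25445 + \left(\frac{7}{4} + 175\right) = 25445 + \frac{707}{4} = \frac{102487}{4}$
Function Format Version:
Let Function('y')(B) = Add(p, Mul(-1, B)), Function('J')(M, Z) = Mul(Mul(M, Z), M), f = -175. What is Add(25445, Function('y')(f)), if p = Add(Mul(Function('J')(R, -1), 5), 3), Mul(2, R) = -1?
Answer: Rational(102487, 4) ≈ 25622.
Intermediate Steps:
R = Rational(-1, 2) (R = Mul(Rational(1, 2), -1) = Rational(-1, 2) ≈ -0.50000)
Function('J')(M, Z) = Mul(Z, Pow(M, 2))
p = Rational(7, 4) (p = Add(Mul(Mul(-1, Pow(Rational(-1, 2), 2)), 5), 3) = Add(Mul(Mul(-1, Rational(1, 4)), 5), 3) = Add(Mul(Rational(-1, 4), 5), 3) = Add(Rational(-5, 4), 3) = Rational(7, 4) ≈ 1.7500)
Function('y')(B) = Add(Rational(7, 4), Mul(-1, B))
Add(25445, Function('y')(f)) = Add(25445, Add(Rational(7, 4), Mul(-1, -175))) = Add(25445, Add(Rational(7, 4), 175)) = Add(25445, Rational(707, 4)) = Rational(102487, 4)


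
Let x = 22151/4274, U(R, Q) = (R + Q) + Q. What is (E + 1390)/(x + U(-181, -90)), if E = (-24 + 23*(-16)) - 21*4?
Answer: -3906436/1520763 ≈ -2.5687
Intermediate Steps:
U(R, Q) = R + 2*Q (U(R, Q) = (Q + R) + Q = R + 2*Q)
x = 22151/4274 (x = 22151*(1/4274) = 22151/4274 ≈ 5.1827)
E = -476 (E = (-24 - 368) - 1*84 = -392 - 84 = -476)
(E + 1390)/(x + U(-181, -90)) = (-476 + 1390)/(22151/4274 + (-181 + 2*(-90))) = 914/(22151/4274 + (-181 - 180)) = 914/(22151/4274 - 361) = 914/(-1520763/4274) = 914*(-4274/1520763) = -3906436/1520763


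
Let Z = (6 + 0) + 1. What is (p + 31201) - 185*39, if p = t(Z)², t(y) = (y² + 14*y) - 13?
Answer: 41942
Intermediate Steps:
Z = 7 (Z = 6 + 1 = 7)
t(y) = -13 + y² + 14*y
p = 17956 (p = (-13 + 7² + 14*7)² = (-13 + 49 + 98)² = 134² = 17956)
(p + 31201) - 185*39 = (17956 + 31201) - 185*39 = 49157 - 7215 = 41942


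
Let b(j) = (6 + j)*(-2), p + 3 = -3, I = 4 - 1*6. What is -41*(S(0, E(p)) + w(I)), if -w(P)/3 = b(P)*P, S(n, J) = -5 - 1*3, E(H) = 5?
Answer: 2296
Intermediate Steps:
I = -2 (I = 4 - 6 = -2)
p = -6 (p = -3 - 3 = -6)
b(j) = -12 - 2*j
S(n, J) = -8 (S(n, J) = -5 - 3 = -8)
w(P) = -3*P*(-12 - 2*P) (w(P) = -3*(-12 - 2*P)*P = -3*P*(-12 - 2*P))
-41*(S(0, E(p)) + w(I)) = -41*(-8 + 6*(-2)*(6 - 2)) = -41*(-8 + 6*(-2)*4) = -41*(-8 - 48) = -41*(-56) = 2296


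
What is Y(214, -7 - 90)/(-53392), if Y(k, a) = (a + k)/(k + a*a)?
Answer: -117/513791216 ≈ -2.2772e-7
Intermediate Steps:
Y(k, a) = (a + k)/(k + a²)
Y(214, -7 - 90)/(-53392) = (((-7 - 90) + 214)/(214 + (-7 - 90)²))/(-53392) = ((-97 + 214)/(214 + (-97)²))*(-1/53392) = (117/(214 + 9409))*(-1/53392) = (117/9623)*(-1/53392) = -117/513791216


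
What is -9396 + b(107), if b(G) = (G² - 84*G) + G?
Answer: -6828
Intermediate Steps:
b(G) = G² - 83*G
-9396 + b(107) = -9396 + 107*(-83 + 107) = -9396 + 107*24 = -9396 + 2568 = -6828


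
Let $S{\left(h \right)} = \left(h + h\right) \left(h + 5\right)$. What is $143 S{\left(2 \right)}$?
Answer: $4004$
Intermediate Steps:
$S{\left(h \right)} = 2 h \left(5 + h\right)$
$143 S{\left(2 \right)} = 143 \cdot 2 \cdot 2 \left(5 + 2\right) = 143 \cdot 2 \cdot 2 \cdot 7 = 143 \cdot 28 = 4004$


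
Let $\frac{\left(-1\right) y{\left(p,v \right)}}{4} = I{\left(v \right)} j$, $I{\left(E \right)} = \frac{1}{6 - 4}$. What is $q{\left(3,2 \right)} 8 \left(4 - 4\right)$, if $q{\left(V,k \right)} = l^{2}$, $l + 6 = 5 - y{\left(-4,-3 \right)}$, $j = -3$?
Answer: $0$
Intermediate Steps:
$I{\left(E \right)} = \frac{1}{2}$
$y{\left(p,v \right)} = 6$ ($y{\left(p,v \right)} = - 4 \cdot \frac{1}{2} \left(-3\right) = \left(-4\right) \left(- \frac{3}{2}\right) = 6$)
$l = -7$ ($l = -6 + \left(5 - 6\right) = -6 - 1 = -7$)
$q{\left(V,k \right)} = 49$ ($q{\left(V,k \right)} = \left(-7\right)^{2} = 49$)
$q{\left(3,2 \right)} 8 \left(4 - 4\right) = 49 \cdot 8 \left(4 - 4\right) = 392 \cdot 0 = 0$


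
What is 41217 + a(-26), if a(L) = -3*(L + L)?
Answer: 41373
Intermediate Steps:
a(L) = -6*L
41217 + a(-26) = 41217 - 6*(-26) = 41217 + 156 = 41373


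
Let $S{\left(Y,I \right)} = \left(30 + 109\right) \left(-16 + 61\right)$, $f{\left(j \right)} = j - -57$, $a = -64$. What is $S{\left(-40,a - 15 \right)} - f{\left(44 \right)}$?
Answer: $6154$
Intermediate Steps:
$f{\left(j \right)} = 57 + j$ ($f{\left(j \right)} = j + 57 = 57 + j$)
$S{\left(Y,I \right)} = 6255$ ($S{\left(Y,I \right)} = 139 \cdot 45 = 6255$)
$S{\left(-40,a - 15 \right)} - f{\left(44 \right)} = 6255 - \left(57 + 44\right) = 6255 - 101 = 6154$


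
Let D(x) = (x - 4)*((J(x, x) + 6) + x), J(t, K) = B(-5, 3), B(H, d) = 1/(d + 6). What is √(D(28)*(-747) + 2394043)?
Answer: √1782499 ≈ 1335.1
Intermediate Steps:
B(H, d) = 1/(6 + d)
J(t, K) = ⅑ (J(t, K) = 1/(6 + 3) = 1/9 = ⅑)
D(x) = (-4 + x)*(55/9 + x) (D(x) = (x - 4)*((⅑ + 6) + x) = (-4 + x)*(55/9 + x))
√(D(28)*(-747) + 2394043) = √((-220/9 + 28² + (19/9)*28)*(-747) + 2394043) = √((-220/9 + 784 + 532/9)*(-747) + 2394043) = √((2456/3)*(-747) + 2394043) = √(-611544 + 2394043) = √1782499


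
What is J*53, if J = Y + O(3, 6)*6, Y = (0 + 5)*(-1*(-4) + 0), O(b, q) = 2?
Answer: 1696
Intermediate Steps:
Y = 20 (Y = 5*(4 + 0) = 5*4 = 20)
J = 32 (J = 20 + 2*6 = 20 + 12 = 32)
J*53 = 32*53 = 1696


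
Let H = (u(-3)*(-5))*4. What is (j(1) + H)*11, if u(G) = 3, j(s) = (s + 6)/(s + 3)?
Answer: -2563/4 ≈ -640.75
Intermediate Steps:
j(s) = (6 + s)/(3 + s)
H = -60 (H = (3*(-5))*4 = -15*4 = -60)
(j(1) + H)*11 = ((6 + 1)/(3 + 1) - 60)*11 = (7/4 - 60)*11 = -233/4*11 = -2563/4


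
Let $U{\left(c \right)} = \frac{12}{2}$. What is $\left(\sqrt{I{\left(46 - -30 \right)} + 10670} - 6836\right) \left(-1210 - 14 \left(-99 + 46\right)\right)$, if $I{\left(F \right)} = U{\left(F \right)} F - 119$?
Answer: $3199248 - 1404 \sqrt{1223} \approx 3.1501 \cdot 10^{6}$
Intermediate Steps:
$U{\left(c \right)} = 6$ ($U{\left(c \right)} = 12 \cdot \frac{1}{2} = 6$)
$I{\left(F \right)} = -119 + 6 F$ ($I{\left(F \right)} = 6 F - 119 = -119 + 6 F$)
$\left(\sqrt{I{\left(46 - -30 \right)} + 10670} - 6836\right) \left(-1210 - 14 \left(-99 + 46\right)\right) = \left(\sqrt{\left(-119 + 6 \left(46 - -30\right)\right) + 10670} - 6836\right) \left(-1210 - 14 \left(-99 + 46\right)\right) = \left(\sqrt{\left(-119 + 6 \left(46 + 30\right)\right) + 10670} - 6836\right) \left(-1210 - -742\right) = \left(\sqrt{\left(-119 + 6 \cdot 76\right) + 10670} - 6836\right) \left(-1210 + 742\right) = \left(\sqrt{\left(-119 + 456\right) + 10670} - 6836\right) \left(-468\right) = \left(\sqrt{337 + 10670} - 6836\right) \left(-468\right) = \left(\sqrt{11007} - 6836\right) \left(-468\right) = \left(3 \sqrt{1223} - 6836\right) \left(-468\right) = \left(-6836 + 3 \sqrt{1223}\right) \left(-468\right) = 3199248 - 1404 \sqrt{1223}$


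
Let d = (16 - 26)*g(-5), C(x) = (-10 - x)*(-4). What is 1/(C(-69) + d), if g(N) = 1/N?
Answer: -1/234 ≈ -0.0042735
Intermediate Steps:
C(x) = 40 + 4*x
d = 2 (d = (16 - 26)/(-5) = -10*(-1/5) = 2)
1/(C(-69) + d) = 1/((40 + 4*(-69)) + 2) = 1/((40 - 276) + 2) = 1/(-236 + 2) = 1/(-234) = -1/234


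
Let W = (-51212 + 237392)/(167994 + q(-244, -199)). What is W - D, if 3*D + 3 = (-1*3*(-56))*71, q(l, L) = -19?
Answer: -133502889/33595 ≈ -3973.9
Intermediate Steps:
D = 3975 (D = -1 + ((-1*3*(-56))*71)/3 = -1 + (-3*(-56)*71)/3 = -1 + (168*71)/3 = -1 + (⅓)*11928 = -1 + 3976 = 3975)
W = 37236/33595 (W = (-51212 + 237392)/(167994 - 19) = 186180/167975 = 186180*(1/167975) = 37236/33595 ≈ 1.1084)
W - D = 37236/33595 - 1*3975 = 37236/33595 - 3975 = -133502889/33595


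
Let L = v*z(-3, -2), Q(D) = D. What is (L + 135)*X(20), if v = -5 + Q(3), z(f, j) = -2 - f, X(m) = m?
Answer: 2660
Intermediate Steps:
v = -2 (v = -5 + 3 = -2)
L = -2 (L = -2*(-2 - 1*(-3)) = -2*(-2 + 3) = -2*1 = -2)
(L + 135)*X(20) = (-2 + 135)*20 = 133*20 = 2660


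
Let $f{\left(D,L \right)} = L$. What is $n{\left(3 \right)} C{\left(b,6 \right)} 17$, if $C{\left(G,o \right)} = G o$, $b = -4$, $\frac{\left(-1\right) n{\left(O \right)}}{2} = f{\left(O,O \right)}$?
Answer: $2448$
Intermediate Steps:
$n{\left(O \right)} = - 2 O$
$n{\left(3 \right)} C{\left(b,6 \right)} 17 = \left(-2\right) 3 \left(\left(-4\right) 6\right) 17 = \left(-6\right) \left(-24\right) 17 = 144 \cdot 17 = 2448$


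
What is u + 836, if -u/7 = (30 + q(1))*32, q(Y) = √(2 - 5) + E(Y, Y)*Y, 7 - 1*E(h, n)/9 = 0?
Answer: -19996 - 224*I*√3 ≈ -19996.0 - 387.98*I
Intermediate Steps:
E(h, n) = 63 (E(h, n) = 63 - 9*0 = 63 + 0 = 63)
q(Y) = 63*Y + I*√3 (q(Y) = √(2 - 5) + 63*Y = √(-3) + 63*Y = I*√3 + 63*Y = 63*Y + I*√3)
u = -20832 - 224*I*√3 (u = -7*(30 + (63*1 + I*√3))*32 = -7*(30 + (63 + I*√3))*32 = -7*(93 + I*√3)*32 = -7*(2976 + 32*I*√3) = -20832 - 224*I*√3 ≈ -20832.0 - 387.98*I)
u + 836 = (-20832 - 224*I*√3) + 836 = -19996 - 224*I*√3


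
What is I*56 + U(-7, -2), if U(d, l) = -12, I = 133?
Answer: 7436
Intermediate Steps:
I*56 + U(-7, -2) = 133*56 - 12 = 7448 - 12 = 7436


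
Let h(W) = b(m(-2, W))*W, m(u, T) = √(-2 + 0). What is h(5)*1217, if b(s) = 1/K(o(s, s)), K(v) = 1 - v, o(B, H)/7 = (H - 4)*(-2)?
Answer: -334675/3417 - 85190*I*√2/3417 ≈ -97.944 - 35.258*I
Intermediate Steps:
m(u, T) = I*√2 (m(u, T) = √(-2) = I*√2)
o(B, H) = 56 - 14*H (o(B, H) = 7*((H - 4)*(-2)) = 7*((-4 + H)*(-2)) = 7*(8 - 2*H) = 56 - 14*H)
b(s) = 1/(-55 + 14*s) (b(s) = 1/(1 - (56 - 14*s)) = 1/(1 + (-56 + 14*s)) = 1/(-55 + 14*s))
h(W) = W/(-55 + 14*I*√2) (h(W) = W/(-55 + 14*(I*√2)) = W/(-55 + 14*I*√2))
h(5)*1217 = (-55/3417*5 - 14/3417*I*5*√2)*1217 = (-275/3417 - 70*I*√2/3417)*1217 = -334675/3417 - 85190*I*√2/3417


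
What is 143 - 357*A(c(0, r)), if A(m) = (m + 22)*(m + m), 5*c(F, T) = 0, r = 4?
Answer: 143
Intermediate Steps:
c(F, T) = 0 (c(F, T) = (1/5)*0 = 0)
A(m) = 2*m*(22 + m) (A(m) = (22 + m)*(2*m) = 2*m*(22 + m))
143 - 357*A(c(0, r)) = 143 - 714*0*(22 + 0) = 143 - 714*0*22 = 143 - 357*0 = 143 + 0 = 143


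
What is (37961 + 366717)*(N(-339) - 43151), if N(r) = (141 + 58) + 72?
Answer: -17352592640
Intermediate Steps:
N(r) = 271 (N(r) = 199 + 72 = 271)
(37961 + 366717)*(N(-339) - 43151) = (37961 + 366717)*(271 - 43151) = 404678*(-42880) = -17352592640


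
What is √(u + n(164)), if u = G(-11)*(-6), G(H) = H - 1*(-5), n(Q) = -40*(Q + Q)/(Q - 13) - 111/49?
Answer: I*√59384827/1057 ≈ 7.2906*I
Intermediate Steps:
n(Q) = -111/49 - 80*Q/(-13 + Q) (n(Q) = -40*2*Q/(-13 + Q) - 111*1/49 = -40*2*Q/(-13 + Q) - 111/49 = -80*Q/(-13 + Q) - 111/49 = -111/49 - 80*Q/(-13 + Q))
G(H) = 5 + H (G(H) = H + 5 = 5 + H)
u = 36 (u = (5 - 11)*(-6) = -6*(-6) = 36)
√(u + n(164)) = √(36 + (1443 - 4031*164)/(49*(-13 + 164))) = √(36 + (1/49)*(1443 - 661084)/151) = √(36 + (1/49)*(1/151)*(-659641)) = √(36 - 659641/7399) = √(-393277/7399) = I*√59384827/1057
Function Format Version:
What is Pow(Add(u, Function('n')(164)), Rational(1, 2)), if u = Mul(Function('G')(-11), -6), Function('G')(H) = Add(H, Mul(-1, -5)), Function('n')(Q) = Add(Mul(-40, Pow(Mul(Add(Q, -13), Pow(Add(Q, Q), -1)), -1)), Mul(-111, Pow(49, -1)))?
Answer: Mul(Rational(1, 1057), I, Pow(59384827, Rational(1, 2))) ≈ Mul(7.2906, I)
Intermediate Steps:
Function('n')(Q) = Add(Rational(-111, 49), Mul(-80, Q, Pow(Add(-13, Q), -1))) (Function('n')(Q) = Add(Mul(-40, Pow(Mul(Add(-13, Q), Pow(Mul(2, Q), -1)), -1)), Mul(-111, Rational(1, 49))) = Add(Mul(-40, Pow(Mul(Add(-13, Q), Mul(Rational(1, 2), Pow(Q, -1))), -1)), Rational(-111, 49)) = Add(Mul(-40, Pow(Mul(Rational(1, 2), Pow(Q, -1), Add(-13, Q)), -1)), Rational(-111, 49)) = Add(Mul(-40, Mul(2, Q, Pow(Add(-13, Q), -1))), Rational(-111, 49)) = Add(Mul(-80, Q, Pow(Add(-13, Q), -1)), Rational(-111, 49)) = Add(Rational(-111, 49), Mul(-80, Q, Pow(Add(-13, Q), -1))))
Function('G')(H) = Add(5, H) (Function('G')(H) = Add(H, 5) = Add(5, H))
u = 36 (u = Mul(Add(5, -11), -6) = Mul(-6, -6) = 36)
Pow(Add(u, Function('n')(164)), Rational(1, 2)) = Pow(Add(36, Mul(Rational(1, 49), Pow(Add(-13, 164), -1), Add(1443, Mul(-4031, 164)))), Rational(1, 2)) = Pow(Add(36, Mul(Rational(1, 49), Pow(151, -1), Add(1443, -661084))), Rational(1, 2)) = Pow(Add(36, Mul(Rational(1, 49), Rational(1, 151), -659641)), Rational(1, 2)) = Pow(Add(36, Rational(-659641, 7399)), Rational(1, 2)) = Pow(Rational(-393277, 7399), Rational(1, 2)) = Mul(Rational(1, 1057), I, Pow(59384827, Rational(1, 2)))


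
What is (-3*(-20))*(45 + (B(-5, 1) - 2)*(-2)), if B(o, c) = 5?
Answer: 2340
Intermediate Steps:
(-3*(-20))*(45 + (B(-5, 1) - 2)*(-2)) = (-3*(-20))*(45 + (5 - 2)*(-2)) = 60*(45 + 3*(-2)) = 60*(45 - 6) = 60*39 = 2340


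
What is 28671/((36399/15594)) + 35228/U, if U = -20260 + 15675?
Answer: 682883647606/55629805 ≈ 12276.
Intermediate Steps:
U = -4585
28671/((36399/15594)) + 35228/U = 28671/((36399/15594)) + 35228/(-4585) = 28671/((36399*(1/15594))) + 35228*(-1/4585) = 28671/(12133/5198) - 35228/4585 = 28671*(5198/12133) - 35228/4585 = 149031858/12133 - 35228/4585 = 682883647606/55629805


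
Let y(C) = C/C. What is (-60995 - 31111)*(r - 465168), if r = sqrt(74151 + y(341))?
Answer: 42844763808 - 184212*sqrt(18538) ≈ 4.2820e+10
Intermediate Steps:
y(C) = 1
r = 2*sqrt(18538) (r = sqrt(74151 + 1) = sqrt(74152) = 2*sqrt(18538) ≈ 272.31)
(-60995 - 31111)*(r - 465168) = (-60995 - 31111)*(2*sqrt(18538) - 465168) = -92106*(-465168 + 2*sqrt(18538)) = 42844763808 - 184212*sqrt(18538)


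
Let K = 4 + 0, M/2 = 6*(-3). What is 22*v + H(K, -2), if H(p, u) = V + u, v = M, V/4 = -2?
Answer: -802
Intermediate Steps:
V = -8 (V = 4*(-2) = -8)
M = -36 (M = 2*(6*(-3)) = 2*(-18) = -36)
v = -36
K = 4
H(p, u) = -8 + u
22*v + H(K, -2) = 22*(-36) + (-8 - 2) = -792 - 10 = -802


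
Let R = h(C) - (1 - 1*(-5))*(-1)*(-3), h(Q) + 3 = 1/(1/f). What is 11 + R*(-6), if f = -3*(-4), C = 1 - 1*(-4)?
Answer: 65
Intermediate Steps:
C = 5 (C = 1 + 4 = 5)
f = 12
h(Q) = 9 (h(Q) = -3 + 1/(1/12) = -3 + 12 = 9)
R = -9 (R = 9 - (1 - 1*(-5))*(-1)*(-3) = 9 - (1 + 5)*(-1)*(-3) = 9 - 6*(-1)*(-3) = 9 - (-6)*(-3) = 9 - 1*18 = 9 - 18 = -9)
11 + R*(-6) = 11 - 9*(-6) = 11 + 54 = 65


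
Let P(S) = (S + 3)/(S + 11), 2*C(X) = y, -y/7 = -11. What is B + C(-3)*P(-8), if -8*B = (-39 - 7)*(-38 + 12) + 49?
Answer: -5275/24 ≈ -219.79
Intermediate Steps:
y = 77 (y = -7*(-11) = 77)
C(X) = 77/2 (C(X) = (1/2)*77 = 77/2)
P(S) = (3 + S)/(11 + S)
B = -1245/8 (B = -((-39 - 7)*(-38 + 12) + 49)/8 = -(-46*(-26) + 49)/8 = -(1196 + 49)/8 = -1/8*1245 = -1245/8 ≈ -155.63)
B + C(-3)*P(-8) = -1245/8 + 77*((3 - 8)/(11 - 8))/2 = -1245/8 + 77*(-5/3)/2 = -1245/8 + 77*((1/3)*(-5))/2 = -1245/8 + (77/2)*(-5/3) = -1245/8 - 385/6 = -5275/24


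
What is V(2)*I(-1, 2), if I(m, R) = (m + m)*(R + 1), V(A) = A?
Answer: -12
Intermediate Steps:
I(m, R) = 2*m*(1 + R) (I(m, R) = (2*m)*(1 + R) = 2*m*(1 + R))
V(2)*I(-1, 2) = 2*(2*(-1)*(1 + 2)) = 2*(2*(-1)*3) = 2*(-6) = -12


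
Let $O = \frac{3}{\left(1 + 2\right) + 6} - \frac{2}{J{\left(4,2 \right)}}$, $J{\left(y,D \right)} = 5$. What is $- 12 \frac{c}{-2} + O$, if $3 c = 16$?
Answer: $\frac{479}{15} \approx 31.933$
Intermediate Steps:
$c = \frac{16}{3}$ ($c = \frac{1}{3} \cdot 16 = \frac{16}{3} \approx 5.3333$)
$O = - \frac{1}{15}$ ($O = \frac{3}{\left(1 + 2\right) + 6} - \frac{2}{5} = \frac{3}{3 + 6} - \frac{2}{5} = \frac{3}{9} - \frac{2}{5} = 3 \cdot \frac{1}{9} - \frac{2}{5} = \frac{1}{3} - \frac{2}{5} = - \frac{1}{15} \approx -0.066667$)
$- 12 \frac{c}{-2} + O = - 12 \frac{16}{3 \left(-2\right)} - \frac{1}{15} = - 12 \cdot \frac{16}{3} \left(- \frac{1}{2}\right) - \frac{1}{15} = \left(-12\right) \left(- \frac{8}{3}\right) - \frac{1}{15} = 32 - \frac{1}{15} = \frac{479}{15}$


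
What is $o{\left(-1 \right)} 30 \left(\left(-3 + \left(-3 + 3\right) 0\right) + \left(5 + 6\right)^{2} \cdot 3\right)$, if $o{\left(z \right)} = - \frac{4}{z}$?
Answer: $43200$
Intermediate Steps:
$o{\left(-1 \right)} 30 \left(\left(-3 + \left(-3 + 3\right) 0\right) + \left(5 + 6\right)^{2} \cdot 3\right) = - \frac{4}{-1} \cdot 30 \left(\left(-3 + \left(-3 + 3\right) 0\right) + \left(5 + 6\right)^{2} \cdot 3\right) = \left(-4\right) \left(-1\right) 30 \left(\left(-3 + 0 \cdot 0\right) + 11^{2} \cdot 3\right) = 4 \cdot 30 \left(\left(-3 + 0\right) + 121 \cdot 3\right) = 120 \left(-3 + 363\right) = 120 \cdot 360 = 43200$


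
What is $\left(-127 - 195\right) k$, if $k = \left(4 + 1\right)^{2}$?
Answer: $-8050$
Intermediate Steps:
$k = 25$ ($k = 5^{2} = 25$)
$\left(-127 - 195\right) k = \left(-127 - 195\right) 25 = \left(-322\right) 25 = -8050$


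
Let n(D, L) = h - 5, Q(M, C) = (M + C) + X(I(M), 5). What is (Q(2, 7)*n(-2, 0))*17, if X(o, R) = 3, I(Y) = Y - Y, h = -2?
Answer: -1428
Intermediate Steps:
I(Y) = 0
Q(M, C) = 3 + C + M (Q(M, C) = (M + C) + 3 = (C + M) + 3 = 3 + C + M)
n(D, L) = -7 (n(D, L) = -2 - 5 = -7)
(Q(2, 7)*n(-2, 0))*17 = ((3 + 7 + 2)*(-7))*17 = (12*(-7))*17 = -84*17 = -1428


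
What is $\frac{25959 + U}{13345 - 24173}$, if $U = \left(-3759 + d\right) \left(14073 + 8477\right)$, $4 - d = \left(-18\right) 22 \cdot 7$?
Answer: $\frac{22140691}{10828} \approx 2044.8$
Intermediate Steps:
$d = 2776$ ($d = 4 - \left(-18\right) 22 \cdot 7 = 4 - \left(-396\right) 7 = 4 - -2772 = 4 + 2772 = 2776$)
$U = -22166650$ ($U = \left(-3759 + 2776\right) \left(14073 + 8477\right) = \left(-983\right) 22550 = -22166650$)
$\frac{25959 + U}{13345 - 24173} = \frac{25959 - 22166650}{13345 - 24173} = - \frac{22140691}{-10828} = \left(-22140691\right) \left(- \frac{1}{10828}\right) = \frac{22140691}{10828}$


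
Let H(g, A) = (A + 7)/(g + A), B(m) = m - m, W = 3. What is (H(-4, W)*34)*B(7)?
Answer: 0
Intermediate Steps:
B(m) = 0
H(g, A) = (7 + A)/(A + g)
(H(-4, W)*34)*B(7) = (((7 + 3)/(3 - 4))*34)*0 = ((10/(-1))*34)*0 = (-1*10*34)*0 = -10*34*0 = -340*0 = 0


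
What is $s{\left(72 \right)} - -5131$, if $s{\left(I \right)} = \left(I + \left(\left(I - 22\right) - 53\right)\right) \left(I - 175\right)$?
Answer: $-1976$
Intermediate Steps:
$s{\left(I \right)} = \left(-175 + I\right) \left(-75 + 2 I\right)$ ($s{\left(I \right)} = \left(I + \left(\left(-22 + I\right) - 53\right)\right) \left(-175 + I\right) = \left(I + \left(-75 + I\right)\right) \left(-175 + I\right) = \left(-75 + 2 I\right) \left(-175 + I\right) = \left(-175 + I\right) \left(-75 + 2 I\right)$)
$s{\left(72 \right)} - -5131 = \left(13125 - 30600 + 2 \cdot 72^{2}\right) - -5131 = \left(13125 - 30600 + 2 \cdot 5184\right) + 5131 = \left(13125 - 30600 + 10368\right) + 5131 = -7107 + 5131 = -1976$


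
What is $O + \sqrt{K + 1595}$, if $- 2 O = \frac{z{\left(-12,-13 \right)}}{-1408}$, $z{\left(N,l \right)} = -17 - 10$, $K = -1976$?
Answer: $- \frac{27}{2816} + i \sqrt{381} \approx -0.0095881 + 19.519 i$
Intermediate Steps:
$z{\left(N,l \right)} = -27$ ($z{\left(N,l \right)} = -17 - 10 = -27$)
$O = - \frac{27}{2816}$ ($O = - \frac{\left(-27\right) \frac{1}{-1408}}{2} = - \frac{\left(-27\right) \left(- \frac{1}{1408}\right)}{2} = \left(- \frac{1}{2}\right) \frac{27}{1408} = - \frac{27}{2816} \approx -0.0095881$)
$O + \sqrt{K + 1595} = - \frac{27}{2816} + \sqrt{-1976 + 1595} = - \frac{27}{2816} + \sqrt{-381} = - \frac{27}{2816} + i \sqrt{381}$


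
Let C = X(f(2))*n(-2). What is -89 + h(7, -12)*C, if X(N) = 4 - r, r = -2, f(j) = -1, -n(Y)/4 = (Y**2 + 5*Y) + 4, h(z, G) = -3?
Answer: -233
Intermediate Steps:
n(Y) = -16 - 20*Y - 4*Y**2 (n(Y) = -4*((Y**2 + 5*Y) + 4) = -4*(4 + Y**2 + 5*Y) = -16 - 20*Y - 4*Y**2)
X(N) = 6 (X(N) = 4 - 1*(-2) = 4 + 2 = 6)
C = 48 (C = 6*(-16 - 20*(-2) - 4*(-2)**2) = 6*(-16 + 40 - 4*4) = 6*(-16 + 40 - 16) = 6*8 = 48)
-89 + h(7, -12)*C = -89 - 3*48 = -89 - 144 = -233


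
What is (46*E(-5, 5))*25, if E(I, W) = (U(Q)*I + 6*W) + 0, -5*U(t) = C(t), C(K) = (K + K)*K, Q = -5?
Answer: 92000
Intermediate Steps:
C(K) = 2*K**2 (C(K) = (2*K)*K = 2*K**2)
U(t) = -2*t**2/5
E(I, W) = -10*I + 6*W (E(I, W) = ((-2/5*(-5)**2)*I + 6*W) + 0 = ((-2/5*25)*I + 6*W) + 0 = (-10*I + 6*W) + 0 = -10*I + 6*W)
(46*E(-5, 5))*25 = (46*(-10*(-5) + 6*5))*25 = (46*(50 + 30))*25 = (46*80)*25 = 3680*25 = 92000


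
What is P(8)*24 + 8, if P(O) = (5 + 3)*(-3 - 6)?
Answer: -1720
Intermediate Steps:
P(O) = -72 (P(O) = 8*(-9) = -72)
P(8)*24 + 8 = -72*24 + 8 = -1728 + 8 = -1720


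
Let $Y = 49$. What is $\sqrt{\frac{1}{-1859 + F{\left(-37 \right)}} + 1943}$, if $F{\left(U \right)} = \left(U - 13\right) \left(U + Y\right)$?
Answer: $\frac{2 \sqrt{2937174681}}{2459} \approx 44.079$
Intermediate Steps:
$F{\left(U \right)} = \left(-13 + U\right) \left(49 + U\right)$ ($F{\left(U \right)} = \left(U - 13\right) \left(U + 49\right) = \left(-13 + U\right) \left(49 + U\right)$)
$\sqrt{\frac{1}{-1859 + F{\left(-37 \right)}} + 1943} = \sqrt{\frac{1}{-1859 + \left(-637 + \left(-37\right)^{2} + 36 \left(-37\right)\right)} + 1943} = \sqrt{\frac{1}{-1859 - 600} + 1943} = \sqrt{\frac{1}{-2459} + 1943} = \sqrt{- \frac{1}{2459} + 1943} = \sqrt{\frac{4777836}{2459}} = \frac{2 \sqrt{2937174681}}{2459}$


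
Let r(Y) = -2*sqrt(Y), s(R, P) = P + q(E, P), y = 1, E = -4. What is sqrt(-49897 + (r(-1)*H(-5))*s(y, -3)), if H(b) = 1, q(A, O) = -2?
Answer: sqrt(-49897 + 10*I) ≈ 0.022 + 223.38*I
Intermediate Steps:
s(R, P) = -2 + P (s(R, P) = P - 2 = -2 + P)
sqrt(-49897 + (r(-1)*H(-5))*s(y, -3)) = sqrt(-49897 + (-2*I*1)*(-2 - 3)) = sqrt(-49897 + (-2*I*1)*(-5)) = sqrt(-49897 - 2*I*(-5)) = sqrt(-49897 + 10*I)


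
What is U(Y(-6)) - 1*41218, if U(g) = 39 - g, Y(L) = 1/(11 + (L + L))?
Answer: -41178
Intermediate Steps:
Y(L) = 1/(11 + 2*L)
U(Y(-6)) - 1*41218 = (39 - 1/(11 + 2*(-6))) - 1*41218 = (39 - 1/(11 - 12)) - 41218 = (39 - 1/(-1)) - 41218 = (39 - 1*(-1)) - 41218 = (39 + 1) - 41218 = 40 - 41218 = -41178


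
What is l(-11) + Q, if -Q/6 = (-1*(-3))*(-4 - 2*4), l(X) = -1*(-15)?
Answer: 231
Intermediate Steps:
l(X) = 15
Q = 216 (Q = -6*(-1*(-3))*(-4 - 2*4) = -18*(-4 - 8) = -18*(-12) = -6*(-36) = 216)
l(-11) + Q = 15 + 216 = 231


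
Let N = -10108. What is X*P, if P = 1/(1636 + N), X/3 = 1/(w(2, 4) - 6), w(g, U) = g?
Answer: 1/11296 ≈ 8.8527e-5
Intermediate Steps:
X = -3/4 (X = 3/(2 - 6) = 3/(-4) = 3*(-1/4) = -3/4 ≈ -0.75000)
P = -1/8472 (P = 1/(1636 - 10108) = 1/(-8472) = -1/8472 ≈ -0.00011804)
X*P = -3/4*(-1/8472) = 1/11296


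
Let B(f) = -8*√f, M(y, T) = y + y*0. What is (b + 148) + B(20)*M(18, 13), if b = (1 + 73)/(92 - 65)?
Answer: 4070/27 - 288*√5 ≈ -493.25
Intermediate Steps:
b = 74/27 ≈ 2.7407
M(y, T) = y (M(y, T) = y + 0 = y)
(b + 148) + B(20)*M(18, 13) = (74/27 + 148) - 16*√5*18 = 4070/27 - 16*√5*18 = 4070/27 - 288*√5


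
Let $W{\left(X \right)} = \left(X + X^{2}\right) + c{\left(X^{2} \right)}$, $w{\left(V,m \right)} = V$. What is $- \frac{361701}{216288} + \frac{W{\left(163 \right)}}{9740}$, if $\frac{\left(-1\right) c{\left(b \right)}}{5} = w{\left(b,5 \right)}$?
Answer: $- \frac{735387119}{58517920} \approx -12.567$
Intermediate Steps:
$c{\left(b \right)} = - 5 b$
$W{\left(X \right)} = X - 4 X^{2}$ ($W{\left(X \right)} = \left(X + X^{2}\right) - 5 X^{2} = X - 4 X^{2}$)
$- \frac{361701}{216288} + \frac{W{\left(163 \right)}}{9740} = - \frac{361701}{216288} + \frac{163 \left(1 - 652\right)}{9740} = \left(-361701\right) \frac{1}{216288} + 163 \left(1 - 652\right) \frac{1}{9740} = - \frac{40189}{24032} + 163 \left(-651\right) \frac{1}{9740} = - \frac{40189}{24032} - \frac{106113}{9740} = - \frac{735387119}{58517920}$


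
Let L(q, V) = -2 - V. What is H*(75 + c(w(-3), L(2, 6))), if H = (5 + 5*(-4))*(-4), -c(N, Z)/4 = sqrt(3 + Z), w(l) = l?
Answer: 4500 - 240*I*sqrt(5) ≈ 4500.0 - 536.66*I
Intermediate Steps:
c(N, Z) = -4*sqrt(3 + Z)
H = 60 (H = (5 - 20)*(-4) = -15*(-4) = 60)
H*(75 + c(w(-3), L(2, 6))) = 60*(75 - 4*sqrt(3 + (-2 - 1*6))) = 60*(75 - 4*sqrt(3 + (-2 - 6))) = 60*(75 - 4*sqrt(3 - 8)) = 60*(75 - 4*I*sqrt(5)) = 4500 - 240*I*sqrt(5)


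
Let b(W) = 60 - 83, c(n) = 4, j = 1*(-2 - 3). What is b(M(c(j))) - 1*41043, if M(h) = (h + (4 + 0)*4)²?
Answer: -41066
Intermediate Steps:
j = -5 (j = 1*(-5) = -5)
M(h) = (16 + h)² (M(h) = (h + 4*4)² = (h + 16)² = (16 + h)²)
b(W) = -23
b(M(c(j))) - 1*41043 = -23 - 1*41043 = -23 - 41043 = -41066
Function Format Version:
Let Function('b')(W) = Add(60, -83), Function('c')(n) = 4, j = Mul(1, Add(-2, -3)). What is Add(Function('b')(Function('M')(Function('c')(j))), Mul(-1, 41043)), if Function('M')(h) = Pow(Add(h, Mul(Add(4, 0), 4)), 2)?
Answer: -41066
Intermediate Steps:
j = -5 (j = Mul(1, -5) = -5)
Function('M')(h) = Pow(Add(16, h), 2) (Function('M')(h) = Pow(Add(h, Mul(4, 4)), 2) = Pow(Add(h, 16), 2) = Pow(Add(16, h), 2))
Function('b')(W) = -23
Add(Function('b')(Function('M')(Function('c')(j))), Mul(-1, 41043)) = Add(-23, Mul(-1, 41043)) = Add(-23, -41043) = -41066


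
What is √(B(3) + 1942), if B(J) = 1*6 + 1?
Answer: √1949 ≈ 44.147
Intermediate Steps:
B(J) = 7 (B(J) = 6 + 1 = 7)
√(B(3) + 1942) = √(7 + 1942) = √1949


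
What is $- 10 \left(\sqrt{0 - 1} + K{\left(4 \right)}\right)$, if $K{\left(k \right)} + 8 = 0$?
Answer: $80 - 10 i \approx 80.0 - 10.0 i$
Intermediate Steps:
$K{\left(k \right)} = -8$ ($K{\left(k \right)} = -8 + 0 = -8$)
$- 10 \left(\sqrt{0 - 1} + K{\left(4 \right)}\right) = - 10 \left(\sqrt{0 - 1} - 8\right) = - 10 \left(\sqrt{-1} - 8\right) = - 10 \left(i - 8\right) = - 10 \left(-8 + i\right) = 80 - 10 i$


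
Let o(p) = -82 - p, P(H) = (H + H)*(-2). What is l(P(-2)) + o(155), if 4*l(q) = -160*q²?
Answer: -2797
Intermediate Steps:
P(H) = -4*H (P(H) = (2*H)*(-2) = -4*H)
l(q) = -40*q² (l(q) = (-160*q²)/4 = -40*q²)
l(P(-2)) + o(155) = -40*(-4*(-2))² + (-82 - 1*155) = -40*8² + (-82 - 155) = -40*64 - 237 = -2560 - 237 = -2797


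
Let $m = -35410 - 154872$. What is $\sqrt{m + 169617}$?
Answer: $i \sqrt{20665} \approx 143.75 i$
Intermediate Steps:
$m = -190282$
$\sqrt{m + 169617} = \sqrt{-190282 + 169617} = \sqrt{-20665} = i \sqrt{20665}$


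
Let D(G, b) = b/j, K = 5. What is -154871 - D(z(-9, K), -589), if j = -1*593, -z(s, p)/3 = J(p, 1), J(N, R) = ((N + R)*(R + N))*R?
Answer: -91839092/593 ≈ -1.5487e+5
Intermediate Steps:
J(N, R) = R*(N + R)**2 (J(N, R) = ((N + R)*(N + R))*R = (N + R)**2*R = R*(N + R)**2)
z(s, p) = -3*(1 + p)**2 (z(s, p) = -3*(p + 1)**2 = -3*(1 + p)**2)
j = -593
D(G, b) = -b/593 (D(G, b) = b/(-593) = b*(-1/593) = -b/593)
-154871 - D(z(-9, K), -589) = -154871 - (-1)*(-589)/593 = -154871 - 1*589/593 = -154871 - 589/593 = -91839092/593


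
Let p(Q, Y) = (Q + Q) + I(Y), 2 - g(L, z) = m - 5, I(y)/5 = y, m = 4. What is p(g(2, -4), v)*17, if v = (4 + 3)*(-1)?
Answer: -493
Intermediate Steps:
I(y) = 5*y
v = -7 (v = 7*(-1) = -7)
g(L, z) = 3 (g(L, z) = 2 - (4 - 5) = 2 - 1*(-1) = 2 + 1 = 3)
p(Q, Y) = 2*Q + 5*Y (p(Q, Y) = (Q + Q) + 5*Y = 2*Q + 5*Y)
p(g(2, -4), v)*17 = (2*3 + 5*(-7))*17 = (6 - 35)*17 = -29*17 = -493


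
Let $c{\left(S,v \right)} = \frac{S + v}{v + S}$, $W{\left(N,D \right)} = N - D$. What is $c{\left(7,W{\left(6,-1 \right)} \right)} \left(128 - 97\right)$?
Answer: $31$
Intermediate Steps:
$c{\left(S,v \right)} = 1$ ($c{\left(S,v \right)} = \frac{S + v}{S + v} = 1$)
$c{\left(7,W{\left(6,-1 \right)} \right)} \left(128 - 97\right) = 1 \left(128 - 97\right) = 1 \cdot 31 = 31$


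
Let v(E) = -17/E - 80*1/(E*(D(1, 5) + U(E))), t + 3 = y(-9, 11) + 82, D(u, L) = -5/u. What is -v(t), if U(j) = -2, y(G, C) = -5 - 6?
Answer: 39/476 ≈ 0.081933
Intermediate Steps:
y(G, C) = -11
t = 68 (t = -3 + (-11 + 82) = -3 + 71 = 68)
v(E) = -39/(7*E) (v(E) = -17/E - 80*1/(E*(-5/1 - 2)) = -17/E - 80*1/(E*(-5*1 - 2)) = -17/E - 80*1/(E*(-5 - 2)) = -17/E - 80*(-1/(7*E)) = -17/E - (-80)/(7*E) = -17/E + 80/(7*E) = -39/(7*E))
-v(t) = -(-39)/(7*68) = -1*(-39/476) = 39/476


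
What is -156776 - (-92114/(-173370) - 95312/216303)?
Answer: -979862353919077/6250075185 ≈ -1.5678e+5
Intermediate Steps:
-156776 - (-92114/(-173370) - 95312/216303) = -156776 - (-92114*(-1/173370) - 95312*1/216303) = -156776 - (46057/86685 - 95312/216303) = -156776 - 1*566715517/6250075185 = -156776 - 566715517/6250075185 = -979862353919077/6250075185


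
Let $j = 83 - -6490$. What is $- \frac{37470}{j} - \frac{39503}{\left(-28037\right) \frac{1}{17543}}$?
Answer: $\frac{28641797953}{1159039} \approx 24712.0$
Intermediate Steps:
$j = 6573$ ($j = 83 + 6490 = 6573$)
$- \frac{37470}{j} - \frac{39503}{\left(-28037\right) \frac{1}{17543}} = - \frac{37470}{6573} - \frac{39503}{\left(-28037\right) \frac{1}{17543}} = \left(-37470\right) \frac{1}{6573} - \frac{39503}{\left(-28037\right) \frac{1}{17543}} = - \frac{12490}{2191} - \frac{39503}{- \frac{529}{331}} = - \frac{12490}{2191} - - \frac{13075493}{529} = - \frac{12490}{2191} + \frac{13075493}{529} = \frac{28641797953}{1159039}$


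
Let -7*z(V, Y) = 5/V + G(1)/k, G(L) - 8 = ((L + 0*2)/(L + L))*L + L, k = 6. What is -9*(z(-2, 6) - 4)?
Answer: 975/28 ≈ 34.821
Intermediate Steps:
G(L) = 8 + 3*L/2 (G(L) = 8 + (((L + 0*2)/(L + L))*L + L) = 8 + (((L + 0)/((2*L)))*L + L) = 8 + ((L*(1/(2*L)))*L + L) = 8 + (L/2 + L) = 8 + 3*L/2)
z(V, Y) = -19/84 - 5/(7*V) (z(V, Y) = -(5/V + (8 + (3/2)*1)/6)/7 = -(5/V + (8 + 3/2)*(⅙))/7 = -(5/V + (19/2)*(⅙))/7 = -(5/V + 19/12)/7 = -(19/12 + 5/V)/7 = -19/84 - 5/(7*V))
-9*(z(-2, 6) - 4) = -9*((1/84)*(-60 - 19*(-2))/(-2) - 4) = -9*((1/84)*(-½)*(-60 + 38) - 4) = -9*((1/84)*(-½)*(-22) - 4) = -9*(11/84 - 4) = -9*(-325/84) = 975/28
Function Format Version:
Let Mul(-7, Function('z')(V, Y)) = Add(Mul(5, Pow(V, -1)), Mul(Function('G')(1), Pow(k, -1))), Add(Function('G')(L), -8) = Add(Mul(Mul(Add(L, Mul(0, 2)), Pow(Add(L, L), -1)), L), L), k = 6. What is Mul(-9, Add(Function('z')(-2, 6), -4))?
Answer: Rational(975, 28) ≈ 34.821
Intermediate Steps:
Function('G')(L) = Add(8, Mul(Rational(3, 2), L)) (Function('G')(L) = Add(8, Add(Mul(Mul(Add(L, Mul(0, 2)), Pow(Add(L, L), -1)), L), L)) = Add(8, Add(Mul(Mul(Add(L, 0), Pow(Mul(2, L), -1)), L), L)) = Add(8, Add(Mul(Mul(L, Mul(Rational(1, 2), Pow(L, -1))), L), L)) = Add(8, Add(Mul(Rational(1, 2), L), L)) = Add(8, Mul(Rational(3, 2), L)))
Function('z')(V, Y) = Add(Rational(-19, 84), Mul(Rational(-5, 7), Pow(V, -1))) (Function('z')(V, Y) = Mul(Rational(-1, 7), Add(Mul(5, Pow(V, -1)), Mul(Add(8, Mul(Rational(3, 2), 1)), Pow(6, -1)))) = Mul(Rational(-1, 7), Add(Mul(5, Pow(V, -1)), Mul(Add(8, Rational(3, 2)), Rational(1, 6)))) = Mul(Rational(-1, 7), Add(Mul(5, Pow(V, -1)), Mul(Rational(19, 2), Rational(1, 6)))) = Mul(Rational(-1, 7), Add(Mul(5, Pow(V, -1)), Rational(19, 12))) = Mul(Rational(-1, 7), Add(Rational(19, 12), Mul(5, Pow(V, -1)))) = Add(Rational(-19, 84), Mul(Rational(-5, 7), Pow(V, -1))))
Mul(-9, Add(Function('z')(-2, 6), -4)) = Mul(-9, Add(Mul(Rational(1, 84), Pow(-2, -1), Add(-60, Mul(-19, -2))), -4)) = Mul(-9, Add(Mul(Rational(1, 84), Rational(-1, 2), Add(-60, 38)), -4)) = Mul(-9, Add(Mul(Rational(1, 84), Rational(-1, 2), -22), -4)) = Mul(-9, Add(Rational(11, 84), -4)) = Mul(-9, Rational(-325, 84)) = Rational(975, 28)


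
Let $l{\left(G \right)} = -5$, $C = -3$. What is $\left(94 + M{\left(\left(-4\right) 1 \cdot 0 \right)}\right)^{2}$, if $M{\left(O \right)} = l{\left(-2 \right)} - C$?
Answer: $8464$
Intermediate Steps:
$M{\left(O \right)} = -2$ ($M{\left(O \right)} = -5 - -3 = -5 + 3 = -2$)
$\left(94 + M{\left(\left(-4\right) 1 \cdot 0 \right)}\right)^{2} = \left(94 - 2\right)^{2} = 92^{2} = 8464$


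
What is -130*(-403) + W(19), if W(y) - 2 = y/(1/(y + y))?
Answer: 53114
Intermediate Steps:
W(y) = 2 + 2*y² (W(y) = 2 + y/(1/(y + y)) = 2 + y/(1/(2*y)) = 2 + y/((1/(2*y))) = 2 + y*(2*y) = 2 + 2*y²)
-130*(-403) + W(19) = -130*(-403) + (2 + 2*19²) = 52390 + (2 + 2*361) = 52390 + (2 + 722) = 52390 + 724 = 53114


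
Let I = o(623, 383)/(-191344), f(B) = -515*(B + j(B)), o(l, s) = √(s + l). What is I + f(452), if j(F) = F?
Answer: -465560 - √1006/191344 ≈ -4.6556e+5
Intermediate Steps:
o(l, s) = √(l + s)
f(B) = -1030*B (f(B) = -515*(B + B) = -1030*B)
I = -√1006/191344 (I = √(623 + 383)/(-191344) = √1006*(-1/191344) = -√1006/191344 ≈ -0.00016576)
I + f(452) = -√1006/191344 - 1030*452 = -√1006/191344 - 465560 = -465560 - √1006/191344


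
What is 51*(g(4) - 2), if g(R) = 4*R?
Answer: 714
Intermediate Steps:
51*(g(4) - 2) = 51*(4*4 - 2) = 51*(16 - 2) = 51*14 = 714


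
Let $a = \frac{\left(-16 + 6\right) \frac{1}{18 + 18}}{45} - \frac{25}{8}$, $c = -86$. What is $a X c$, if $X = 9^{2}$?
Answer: $\frac{87247}{4} \approx 21812.0$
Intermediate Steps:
$a = - \frac{2029}{648}$ ($a = - \frac{10}{36} \cdot \frac{1}{45} - \frac{25}{8} = \left(-10\right) \frac{1}{36} \cdot \frac{1}{45} - \frac{25}{8} = \left(- \frac{5}{18}\right) \frac{1}{45} - \frac{25}{8} = - \frac{1}{162} - \frac{25}{8} = - \frac{2029}{648} \approx -3.1312$)
$X = 81$
$a X c = \left(- \frac{2029}{648}\right) 81 \left(-86\right) = \left(- \frac{2029}{8}\right) \left(-86\right) = \frac{87247}{4}$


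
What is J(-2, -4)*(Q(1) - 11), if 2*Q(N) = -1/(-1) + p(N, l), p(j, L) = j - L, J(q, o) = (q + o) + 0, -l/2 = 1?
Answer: 54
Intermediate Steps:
l = -2 (l = -2*1 = -2)
J(q, o) = o + q (J(q, o) = (o + q) + 0 = o + q)
Q(N) = 3/2 + N/2 (Q(N) = (-1/(-1) + (N - 1*(-2)))/2 = (-1*(-1) + (N + 2))/2 = (1 + (2 + N))/2 = (3 + N)/2 = 3/2 + N/2)
J(-2, -4)*(Q(1) - 11) = (-4 - 2)*((3/2 + (½)*1) - 11) = -6*((3/2 + ½) - 11) = -6*(2 - 11) = -6*(-9) = 54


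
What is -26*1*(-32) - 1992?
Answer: -1160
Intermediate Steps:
-26*1*(-32) - 1992 = -26*(-32) - 1992 = 832 - 1992 = -1160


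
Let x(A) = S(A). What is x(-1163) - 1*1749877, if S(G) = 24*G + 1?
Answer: -1777788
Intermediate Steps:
S(G) = 1 + 24*G
x(A) = 1 + 24*A
x(-1163) - 1*1749877 = (1 + 24*(-1163)) - 1*1749877 = (1 - 27912) - 1749877 = -27911 - 1749877 = -1777788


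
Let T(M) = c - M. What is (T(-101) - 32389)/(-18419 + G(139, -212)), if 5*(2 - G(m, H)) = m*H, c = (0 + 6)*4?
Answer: 161320/62617 ≈ 2.5763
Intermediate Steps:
c = 24 (c = 6*4 = 24)
G(m, H) = 2 - H*m/5 (G(m, H) = 2 - m*H/5 = 2 - H*m/5)
T(M) = 24 - M
(T(-101) - 32389)/(-18419 + G(139, -212)) = ((24 - 1*(-101)) - 32389)/(-18419 + (2 - ⅕*(-212)*139)) = ((24 + 101) - 32389)/(-18419 + (2 + 29468/5)) = (125 - 32389)/(-18419 + 29478/5) = -32264/(-62617/5) = -32264*(-5/62617) = 161320/62617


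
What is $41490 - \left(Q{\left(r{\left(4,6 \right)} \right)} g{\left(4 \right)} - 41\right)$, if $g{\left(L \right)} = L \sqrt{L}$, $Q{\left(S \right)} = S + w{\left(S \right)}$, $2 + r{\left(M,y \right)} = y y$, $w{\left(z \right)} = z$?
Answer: $40987$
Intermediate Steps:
$r{\left(M,y \right)} = -2 + y^{2}$ ($r{\left(M,y \right)} = -2 + y y = -2 + y^{2}$)
$Q{\left(S \right)} = 2 S$ ($Q{\left(S \right)} = S + S = 2 S$)
$g{\left(L \right)} = L^{\frac{3}{2}}$
$41490 - \left(Q{\left(r{\left(4,6 \right)} \right)} g{\left(4 \right)} - 41\right) = 41490 - \left(2 \left(-2 + 6^{2}\right) 4^{\frac{3}{2}} - 41\right) = 41490 - \left(2 \left(-2 + 36\right) 8 - 41\right) = 41490 - \left(2 \cdot 34 \cdot 8 - 41\right) = 41490 - \left(68 \cdot 8 - 41\right) = 41490 - \left(544 - 41\right) = 41490 - 503 = 40987$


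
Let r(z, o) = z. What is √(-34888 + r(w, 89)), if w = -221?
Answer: 3*I*√3901 ≈ 187.37*I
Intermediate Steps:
√(-34888 + r(w, 89)) = √(-34888 - 221) = √(-35109) = 3*I*√3901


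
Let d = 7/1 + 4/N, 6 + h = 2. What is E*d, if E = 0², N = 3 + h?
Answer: 0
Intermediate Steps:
h = -4 (h = -6 + 2 = -4)
N = -1 (N = 3 - 4 = -1)
d = 3 (d = 7/1 + 4/(-1) = 7*1 + 4*(-1) = 7 - 4 = 3)
E = 0
E*d = 0*3 = 0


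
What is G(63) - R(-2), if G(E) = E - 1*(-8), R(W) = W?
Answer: 73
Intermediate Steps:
G(E) = 8 + E (G(E) = E + 8 = 8 + E)
G(63) - R(-2) = (8 + 63) - 1*(-2) = 71 + 2 = 73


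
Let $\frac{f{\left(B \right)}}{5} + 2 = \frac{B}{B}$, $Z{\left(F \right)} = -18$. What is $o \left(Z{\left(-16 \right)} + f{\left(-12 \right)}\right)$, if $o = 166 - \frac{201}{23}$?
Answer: $-3617$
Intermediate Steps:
$o = \frac{3617}{23}$ ($o = 166 - \frac{201}{23} = \frac{3617}{23} \approx 157.26$)
$f{\left(B \right)} = -5$ ($f{\left(B \right)} = -10 + 5 \frac{B}{B} = -10 + 5 \cdot 1 = -10 + 5 = -5$)
$o \left(Z{\left(-16 \right)} + f{\left(-12 \right)}\right) = \frac{3617 \left(-18 - 5\right)}{23} = \frac{3617}{23} \left(-23\right) = -3617$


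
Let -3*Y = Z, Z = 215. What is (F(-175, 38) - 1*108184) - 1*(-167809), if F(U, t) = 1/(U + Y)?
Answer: 44122497/740 ≈ 59625.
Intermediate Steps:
Y = -215/3 (Y = -⅓*215 = -215/3 ≈ -71.667)
F(U, t) = 1/(-215/3 + U) (F(U, t) = 1/(U - 215/3) = 1/(-215/3 + U))
(F(-175, 38) - 1*108184) - 1*(-167809) = (3/(-215 + 3*(-175)) - 1*108184) - 1*(-167809) = (3/(-215 - 525) - 108184) + 167809 = (3/(-740) - 108184) + 167809 = (3*(-1/740) - 108184) + 167809 = (-3/740 - 108184) + 167809 = -80056163/740 + 167809 = 44122497/740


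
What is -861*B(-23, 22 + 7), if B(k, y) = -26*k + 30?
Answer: -540708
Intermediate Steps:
B(k, y) = 30 - 26*k
-861*B(-23, 22 + 7) = -861*(30 - 26*(-23)) = -861*(30 + 598) = -861*628 = -540708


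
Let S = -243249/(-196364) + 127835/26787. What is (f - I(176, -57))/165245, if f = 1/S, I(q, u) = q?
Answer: -1111905221692/1044946682841247 ≈ -0.0010641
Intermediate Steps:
S = 31618102903/5260002468 (S = -243249*(-1/196364) + 127835*(1/26787) = 243249/196364 + 127835/26787 = 31618102903/5260002468 ≈ 6.0110)
f = 5260002468/31618102903 (f = 1/(31618102903/5260002468) = 5260002468/31618102903 ≈ 0.16636)
(f - I(176, -57))/165245 = (5260002468/31618102903 - 1*176)/165245 = (5260002468/31618102903 - 176)*(1/165245) = -5559526108460/31618102903*1/165245 = -1111905221692/1044946682841247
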